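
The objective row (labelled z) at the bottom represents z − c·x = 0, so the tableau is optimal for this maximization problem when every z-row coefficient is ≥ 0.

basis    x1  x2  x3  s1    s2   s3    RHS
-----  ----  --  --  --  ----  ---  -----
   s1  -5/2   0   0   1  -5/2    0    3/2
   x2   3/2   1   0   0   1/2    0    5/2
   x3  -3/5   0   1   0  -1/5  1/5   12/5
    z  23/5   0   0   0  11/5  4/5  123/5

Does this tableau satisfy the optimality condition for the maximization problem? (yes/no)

yes

Every z-row coefficient is ≥ 0, so the tableau is optimal.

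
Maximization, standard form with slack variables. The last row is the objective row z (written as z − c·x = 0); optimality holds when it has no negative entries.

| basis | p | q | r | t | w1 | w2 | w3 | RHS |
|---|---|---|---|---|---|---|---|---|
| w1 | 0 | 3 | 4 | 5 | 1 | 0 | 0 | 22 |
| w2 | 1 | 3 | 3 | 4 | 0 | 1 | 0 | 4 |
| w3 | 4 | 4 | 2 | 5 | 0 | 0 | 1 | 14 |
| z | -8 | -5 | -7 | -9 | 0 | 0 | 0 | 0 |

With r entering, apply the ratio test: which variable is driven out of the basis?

w2

Column r entries and ratios — w1: 22/4 = 11/2; w2: 4/3 = 4/3; w3: 14/2 = 7.
Smallest ratio is 4/3 in the row of w2, so w2 leaves.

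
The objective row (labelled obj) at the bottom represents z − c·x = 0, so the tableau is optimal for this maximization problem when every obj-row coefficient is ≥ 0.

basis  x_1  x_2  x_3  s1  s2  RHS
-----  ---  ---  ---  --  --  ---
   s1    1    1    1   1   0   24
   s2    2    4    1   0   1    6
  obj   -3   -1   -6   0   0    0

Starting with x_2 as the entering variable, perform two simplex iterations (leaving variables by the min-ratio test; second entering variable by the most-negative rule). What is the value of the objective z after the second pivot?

36

Ratio test on column x_2 — row 1: 24/1 = 24; row 2: 6/4 = 3/2. Minimum is 3/2 at row 2 (s2 leaves); pivot element 4.
Pivot on row 2; the obj-row RHS becomes 0 − (-1)·(3/2) = 3/2.
Next entering variable (most negative obj-row entry -23/4): x_3.
Ratio test on column x_3 — row 1: (45/2)/(3/4) = 30; row 2: (3/2)/(1/4) = 6. Minimum is 6 at row 2 (x_2 leaves); pivot element 1/4.
After the second pivot the obj-row RHS is 3/2 − (-23/4)·6 = 36.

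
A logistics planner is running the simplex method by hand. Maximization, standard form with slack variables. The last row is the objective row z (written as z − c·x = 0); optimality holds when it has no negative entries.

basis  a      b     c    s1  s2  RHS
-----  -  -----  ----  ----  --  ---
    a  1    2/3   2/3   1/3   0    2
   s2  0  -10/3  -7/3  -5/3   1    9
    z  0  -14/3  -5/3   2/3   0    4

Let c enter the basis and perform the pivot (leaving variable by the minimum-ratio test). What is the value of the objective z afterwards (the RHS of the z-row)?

9

Ratio test on column c — row 1: 2/(2/3) = 3; row 2: entry -7/3 ≤ 0. Minimum is 3 at row 1 (a leaves); pivot element 2/3.
Pivot on row 1; the z-row RHS becomes 4 − (-5/3)·3 = 9.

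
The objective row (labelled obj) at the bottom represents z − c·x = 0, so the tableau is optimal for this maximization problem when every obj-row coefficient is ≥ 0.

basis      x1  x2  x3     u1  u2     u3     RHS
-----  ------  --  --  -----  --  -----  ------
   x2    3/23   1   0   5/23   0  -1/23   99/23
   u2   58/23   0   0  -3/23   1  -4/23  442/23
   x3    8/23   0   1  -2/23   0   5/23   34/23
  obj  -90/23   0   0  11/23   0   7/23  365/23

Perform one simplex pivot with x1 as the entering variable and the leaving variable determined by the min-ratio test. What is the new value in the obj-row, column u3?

Ratio test on column x1 — row 1: (99/23)/(3/23) = 33; row 2: (442/23)/(58/23) = 221/29; row 3: (34/23)/(8/23) = 17/4. Minimum is 17/4 at row 3 (x3 leaves); pivot element 8/23.
Divide row 3 by 8/23; eliminate column x1 from the other rows.
obj-row update in column u3: 7/23 − (-90/23)·(5/8) = 11/4.

11/4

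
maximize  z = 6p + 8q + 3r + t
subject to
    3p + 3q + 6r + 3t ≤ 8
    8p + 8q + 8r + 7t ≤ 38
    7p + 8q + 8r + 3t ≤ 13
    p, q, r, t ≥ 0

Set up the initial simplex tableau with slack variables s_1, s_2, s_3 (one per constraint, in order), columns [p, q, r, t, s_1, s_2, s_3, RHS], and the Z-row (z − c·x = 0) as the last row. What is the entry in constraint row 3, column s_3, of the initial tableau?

1

Slack s_3 belongs to constraint 3; its column is the unit vector e_3, so the entry in row 3 is 1.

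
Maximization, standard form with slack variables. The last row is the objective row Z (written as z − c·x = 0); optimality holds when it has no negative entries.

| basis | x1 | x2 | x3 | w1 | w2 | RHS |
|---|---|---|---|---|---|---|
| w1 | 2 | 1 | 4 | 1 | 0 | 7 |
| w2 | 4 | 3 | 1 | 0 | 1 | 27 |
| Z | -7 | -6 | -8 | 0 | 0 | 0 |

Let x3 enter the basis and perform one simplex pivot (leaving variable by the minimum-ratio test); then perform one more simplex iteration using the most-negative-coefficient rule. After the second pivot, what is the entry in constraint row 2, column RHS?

Ratio test on column x3 — row 1: 7/4 = 7/4; row 2: 27/1 = 27. Minimum is 7/4 at row 1 (w1 leaves); pivot element 4.
Divide row 1 by 4; eliminate column x3 from the other rows.
Second iteration: most negative Z-row entry is -4 in column x2, so x2 enters.
Ratio test on column x2 — row 1: (7/4)/(1/4) = 7; row 2: (101/4)/(11/4) = 101/11. Minimum is 7 at row 1 (x3 leaves); pivot element 1/4.
Divide row 1 by 1/4; eliminate column x2 from the other rows.
After both pivots, the entry at constraint row 2, column RHS is 6.

6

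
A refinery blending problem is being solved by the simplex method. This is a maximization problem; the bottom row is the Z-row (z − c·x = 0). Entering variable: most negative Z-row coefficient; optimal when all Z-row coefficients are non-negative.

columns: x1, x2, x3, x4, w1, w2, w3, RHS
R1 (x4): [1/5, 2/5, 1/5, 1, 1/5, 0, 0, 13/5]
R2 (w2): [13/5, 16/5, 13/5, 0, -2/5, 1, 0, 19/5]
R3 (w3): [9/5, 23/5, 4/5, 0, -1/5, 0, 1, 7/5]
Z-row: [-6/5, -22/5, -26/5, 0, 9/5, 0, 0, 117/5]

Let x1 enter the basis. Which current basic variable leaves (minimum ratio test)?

w3

Column x1 entries and ratios — x4: (13/5)/(1/5) = 13; w2: (19/5)/(13/5) = 19/13; w3: (7/5)/(9/5) = 7/9.
Smallest ratio is 7/9 in the row of w3, so w3 leaves.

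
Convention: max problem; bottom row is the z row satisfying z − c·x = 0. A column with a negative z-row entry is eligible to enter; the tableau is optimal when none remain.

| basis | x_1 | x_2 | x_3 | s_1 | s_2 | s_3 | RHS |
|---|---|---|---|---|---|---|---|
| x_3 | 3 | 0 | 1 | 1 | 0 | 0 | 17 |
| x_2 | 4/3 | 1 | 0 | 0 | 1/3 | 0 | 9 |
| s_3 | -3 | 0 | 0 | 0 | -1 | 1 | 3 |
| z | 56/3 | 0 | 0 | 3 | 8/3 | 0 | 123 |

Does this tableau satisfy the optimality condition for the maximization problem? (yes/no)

yes

Every z-row coefficient is ≥ 0, so the tableau is optimal.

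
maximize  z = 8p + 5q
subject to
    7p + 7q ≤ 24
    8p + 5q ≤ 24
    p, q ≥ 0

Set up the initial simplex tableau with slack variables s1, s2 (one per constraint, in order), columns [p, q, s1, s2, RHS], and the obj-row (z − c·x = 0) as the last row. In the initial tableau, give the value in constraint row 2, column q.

Constraint 2 has coefficient 5 on q.

5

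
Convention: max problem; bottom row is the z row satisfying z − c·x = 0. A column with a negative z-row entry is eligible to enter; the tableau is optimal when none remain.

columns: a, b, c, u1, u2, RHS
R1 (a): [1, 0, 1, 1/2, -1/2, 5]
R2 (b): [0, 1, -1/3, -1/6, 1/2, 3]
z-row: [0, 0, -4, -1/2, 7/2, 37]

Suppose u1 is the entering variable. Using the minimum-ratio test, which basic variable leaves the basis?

Column u1 entries and ratios — a: 5/(1/2) = 10; b: -1/6 ≤ 0, skip.
Smallest ratio is 10 in the row of a, so a leaves.

a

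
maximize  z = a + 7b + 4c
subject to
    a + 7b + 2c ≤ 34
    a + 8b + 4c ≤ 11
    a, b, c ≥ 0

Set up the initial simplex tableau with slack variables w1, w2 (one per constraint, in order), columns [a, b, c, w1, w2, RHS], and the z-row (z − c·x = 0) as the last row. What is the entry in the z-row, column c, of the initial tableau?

The z-row carries the negated objective coefficients: the c entry is -4.

-4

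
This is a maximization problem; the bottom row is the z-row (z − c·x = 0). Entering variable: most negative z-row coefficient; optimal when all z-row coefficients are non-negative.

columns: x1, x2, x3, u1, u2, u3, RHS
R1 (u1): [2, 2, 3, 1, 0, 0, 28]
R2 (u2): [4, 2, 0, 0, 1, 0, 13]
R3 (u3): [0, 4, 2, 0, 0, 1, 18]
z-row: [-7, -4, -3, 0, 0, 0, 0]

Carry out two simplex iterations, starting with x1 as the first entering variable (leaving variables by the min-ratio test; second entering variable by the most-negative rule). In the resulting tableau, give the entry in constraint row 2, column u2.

1/4

Ratio test on column x1 — row 1: 28/2 = 14; row 2: 13/4 = 13/4; row 3: entry 0 ≤ 0. Minimum is 13/4 at row 2 (u2 leaves); pivot element 4.
Divide row 2 by 4; eliminate column x1 from the other rows.
Second iteration: most negative z-row entry is -3 in column x3, so x3 enters.
Ratio test on column x3 — row 1: (43/2)/3 = 43/6; row 2: entry 0 ≤ 0; row 3: 18/2 = 9. Minimum is 43/6 at row 1 (u1 leaves); pivot element 3.
Divide row 1 by 3; eliminate column x3 from the other rows.
After both pivots, the entry at constraint row 2, column u2 is 1/4.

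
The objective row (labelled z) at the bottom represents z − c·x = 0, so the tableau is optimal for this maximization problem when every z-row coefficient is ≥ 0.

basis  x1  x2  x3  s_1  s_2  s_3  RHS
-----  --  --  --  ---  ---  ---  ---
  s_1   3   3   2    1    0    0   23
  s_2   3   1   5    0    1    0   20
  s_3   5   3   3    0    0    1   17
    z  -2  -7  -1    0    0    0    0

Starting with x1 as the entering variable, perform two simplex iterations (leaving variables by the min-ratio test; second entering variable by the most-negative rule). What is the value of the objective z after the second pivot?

Ratio test on column x1 — row 1: 23/3 = 23/3; row 2: 20/3 = 20/3; row 3: 17/5 = 17/5. Minimum is 17/5 at row 3 (s_3 leaves); pivot element 5.
Pivot on row 3; the z-row RHS becomes 0 − (-2)·(17/5) = 34/5.
Next entering variable (most negative z-row entry -29/5): x2.
Ratio test on column x2 — row 1: (64/5)/(6/5) = 32/3; row 2: entry -4/5 ≤ 0; row 3: (17/5)/(3/5) = 17/3. Minimum is 17/3 at row 3 (x1 leaves); pivot element 3/5.
After the second pivot the z-row RHS is 34/5 − (-29/5)·(17/3) = 119/3.

119/3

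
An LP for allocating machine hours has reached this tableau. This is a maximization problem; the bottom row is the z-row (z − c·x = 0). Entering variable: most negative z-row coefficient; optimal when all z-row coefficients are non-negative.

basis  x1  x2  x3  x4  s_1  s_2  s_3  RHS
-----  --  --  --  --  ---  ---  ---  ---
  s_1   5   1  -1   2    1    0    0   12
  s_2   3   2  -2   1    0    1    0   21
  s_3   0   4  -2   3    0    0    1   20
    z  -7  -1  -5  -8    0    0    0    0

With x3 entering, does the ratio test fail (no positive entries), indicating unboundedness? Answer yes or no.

yes

Every constraint-row entry in column x3 is ≤ 0, so increasing x3 is unbounded.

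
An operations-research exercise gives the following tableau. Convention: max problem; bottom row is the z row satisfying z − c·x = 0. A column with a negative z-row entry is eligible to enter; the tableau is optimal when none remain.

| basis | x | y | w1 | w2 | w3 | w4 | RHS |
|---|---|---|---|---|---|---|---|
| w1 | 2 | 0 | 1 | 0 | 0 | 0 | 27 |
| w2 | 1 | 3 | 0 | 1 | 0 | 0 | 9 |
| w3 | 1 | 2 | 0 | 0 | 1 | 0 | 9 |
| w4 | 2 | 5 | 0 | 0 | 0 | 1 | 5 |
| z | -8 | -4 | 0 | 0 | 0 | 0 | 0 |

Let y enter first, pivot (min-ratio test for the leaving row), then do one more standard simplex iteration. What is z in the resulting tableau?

20

Ratio test on column y — row 1: entry 0 ≤ 0; row 2: 9/3 = 3; row 3: 9/2 = 9/2; row 4: 5/5 = 1. Minimum is 1 at row 4 (w4 leaves); pivot element 5.
Pivot on row 4; the z-row RHS becomes 0 − (-4)·1 = 4.
Next entering variable (most negative z-row entry -32/5): x.
Ratio test on column x — row 1: 27/2 = 27/2; row 2: entry -1/5 ≤ 0; row 3: 7/(1/5) = 35; row 4: 1/(2/5) = 5/2. Minimum is 5/2 at row 4 (y leaves); pivot element 2/5.
After the second pivot the z-row RHS is 4 − (-32/5)·(5/2) = 20.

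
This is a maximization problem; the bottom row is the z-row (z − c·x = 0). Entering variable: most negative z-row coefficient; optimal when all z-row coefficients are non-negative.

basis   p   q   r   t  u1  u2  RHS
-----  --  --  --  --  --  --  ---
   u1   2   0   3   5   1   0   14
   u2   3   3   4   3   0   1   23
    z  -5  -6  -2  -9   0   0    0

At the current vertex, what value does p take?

0

p is not in the basis, so in the current basic feasible solution p = 0.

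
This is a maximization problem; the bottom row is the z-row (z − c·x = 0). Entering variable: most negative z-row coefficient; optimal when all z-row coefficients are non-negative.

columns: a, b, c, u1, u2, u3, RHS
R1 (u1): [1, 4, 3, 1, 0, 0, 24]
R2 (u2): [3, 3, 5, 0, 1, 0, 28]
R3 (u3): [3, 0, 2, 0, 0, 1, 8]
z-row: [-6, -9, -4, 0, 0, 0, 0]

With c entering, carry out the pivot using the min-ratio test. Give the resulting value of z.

Ratio test on column c — row 1: 24/3 = 8; row 2: 28/5 = 28/5; row 3: 8/2 = 4. Minimum is 4 at row 3 (u3 leaves); pivot element 2.
Pivot on row 3; the z-row RHS becomes 0 − (-4)·4 = 16.

16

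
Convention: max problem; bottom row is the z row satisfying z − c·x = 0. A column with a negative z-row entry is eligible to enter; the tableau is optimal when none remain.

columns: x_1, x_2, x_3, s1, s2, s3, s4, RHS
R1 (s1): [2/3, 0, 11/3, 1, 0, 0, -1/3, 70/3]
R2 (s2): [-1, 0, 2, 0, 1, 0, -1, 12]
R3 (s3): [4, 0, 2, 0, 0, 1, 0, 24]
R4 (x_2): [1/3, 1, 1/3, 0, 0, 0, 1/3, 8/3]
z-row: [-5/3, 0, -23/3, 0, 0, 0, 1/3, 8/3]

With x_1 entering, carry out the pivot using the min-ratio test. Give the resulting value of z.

38/3

Ratio test on column x_1 — row 1: (70/3)/(2/3) = 35; row 2: entry -1 ≤ 0; row 3: 24/4 = 6; row 4: (8/3)/(1/3) = 8. Minimum is 6 at row 3 (s3 leaves); pivot element 4.
Pivot on row 3; the z-row RHS becomes 8/3 − (-5/3)·6 = 38/3.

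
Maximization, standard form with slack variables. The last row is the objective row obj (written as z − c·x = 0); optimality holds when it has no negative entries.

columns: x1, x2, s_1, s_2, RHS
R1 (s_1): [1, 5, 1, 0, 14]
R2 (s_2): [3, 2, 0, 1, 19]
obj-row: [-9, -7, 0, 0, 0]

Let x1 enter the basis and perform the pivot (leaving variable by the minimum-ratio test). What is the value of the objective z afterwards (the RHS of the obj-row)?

Ratio test on column x1 — row 1: 14/1 = 14; row 2: 19/3 = 19/3. Minimum is 19/3 at row 2 (s_2 leaves); pivot element 3.
Pivot on row 2; the obj-row RHS becomes 0 − (-9)·(19/3) = 57.

57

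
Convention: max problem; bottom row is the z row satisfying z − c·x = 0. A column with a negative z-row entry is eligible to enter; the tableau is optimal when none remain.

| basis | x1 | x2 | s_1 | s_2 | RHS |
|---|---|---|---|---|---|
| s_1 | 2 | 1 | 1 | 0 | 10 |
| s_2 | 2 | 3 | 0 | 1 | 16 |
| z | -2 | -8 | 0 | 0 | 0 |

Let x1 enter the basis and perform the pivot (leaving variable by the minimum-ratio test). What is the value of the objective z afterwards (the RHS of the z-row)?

Ratio test on column x1 — row 1: 10/2 = 5; row 2: 16/2 = 8. Minimum is 5 at row 1 (s_1 leaves); pivot element 2.
Pivot on row 1; the z-row RHS becomes 0 − (-2)·5 = 10.

10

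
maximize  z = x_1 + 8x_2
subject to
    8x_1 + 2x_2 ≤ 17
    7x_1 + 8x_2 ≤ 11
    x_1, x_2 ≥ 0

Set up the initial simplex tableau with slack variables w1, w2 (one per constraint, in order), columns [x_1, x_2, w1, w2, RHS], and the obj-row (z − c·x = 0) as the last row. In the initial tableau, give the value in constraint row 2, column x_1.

7

Constraint 2 has coefficient 7 on x_1.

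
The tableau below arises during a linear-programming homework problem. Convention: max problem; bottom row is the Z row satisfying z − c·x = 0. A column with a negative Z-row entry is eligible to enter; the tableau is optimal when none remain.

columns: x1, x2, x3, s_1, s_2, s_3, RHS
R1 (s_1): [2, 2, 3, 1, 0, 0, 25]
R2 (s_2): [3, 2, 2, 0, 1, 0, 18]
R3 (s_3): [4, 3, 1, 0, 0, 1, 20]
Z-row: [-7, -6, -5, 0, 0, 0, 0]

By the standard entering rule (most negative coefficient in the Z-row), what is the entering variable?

x1

Negative Z-row entries: x1: -7, x2: -6, x3: -5.
The most negative is -7 in column x1, so x1 enters.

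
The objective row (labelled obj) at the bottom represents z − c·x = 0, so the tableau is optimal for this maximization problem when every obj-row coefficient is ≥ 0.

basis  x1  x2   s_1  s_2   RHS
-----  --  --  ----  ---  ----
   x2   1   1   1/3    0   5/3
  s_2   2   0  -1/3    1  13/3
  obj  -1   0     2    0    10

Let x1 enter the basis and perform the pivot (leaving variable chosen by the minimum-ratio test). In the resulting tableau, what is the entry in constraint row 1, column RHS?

5/3

Ratio test on column x1 — row 1: (5/3)/1 = 5/3; row 2: (13/3)/2 = 13/6. Minimum is 5/3 at row 1 (x2 leaves); pivot element 1.
Divide row 1 by 1; eliminate column x1 from the other rows.
In the new row 1, the RHS entry is the old entry divided by the pivot: (5/3)/1 = 5/3.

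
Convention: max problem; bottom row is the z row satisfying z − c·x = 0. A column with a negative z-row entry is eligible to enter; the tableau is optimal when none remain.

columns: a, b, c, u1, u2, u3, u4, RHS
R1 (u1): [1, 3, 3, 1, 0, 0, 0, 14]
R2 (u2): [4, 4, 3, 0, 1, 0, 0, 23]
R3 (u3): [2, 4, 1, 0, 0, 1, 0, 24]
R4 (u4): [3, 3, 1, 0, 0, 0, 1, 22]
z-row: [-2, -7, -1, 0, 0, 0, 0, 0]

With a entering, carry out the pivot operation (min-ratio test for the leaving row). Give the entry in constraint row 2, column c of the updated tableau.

3/4

Ratio test on column a — row 1: 14/1 = 14; row 2: 23/4 = 23/4; row 3: 24/2 = 12; row 4: 22/3 = 22/3. Minimum is 23/4 at row 2 (u2 leaves); pivot element 4.
Divide row 2 by 4; eliminate column a from the other rows.
In the new row 2, the c entry is the old entry divided by the pivot: 3/4 = 3/4.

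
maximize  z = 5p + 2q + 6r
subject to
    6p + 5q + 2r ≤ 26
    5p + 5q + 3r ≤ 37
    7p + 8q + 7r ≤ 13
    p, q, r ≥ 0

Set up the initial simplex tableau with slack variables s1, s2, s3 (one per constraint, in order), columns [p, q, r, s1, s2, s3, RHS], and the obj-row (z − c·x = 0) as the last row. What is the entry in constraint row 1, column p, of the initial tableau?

6

Constraint 1 has coefficient 6 on p.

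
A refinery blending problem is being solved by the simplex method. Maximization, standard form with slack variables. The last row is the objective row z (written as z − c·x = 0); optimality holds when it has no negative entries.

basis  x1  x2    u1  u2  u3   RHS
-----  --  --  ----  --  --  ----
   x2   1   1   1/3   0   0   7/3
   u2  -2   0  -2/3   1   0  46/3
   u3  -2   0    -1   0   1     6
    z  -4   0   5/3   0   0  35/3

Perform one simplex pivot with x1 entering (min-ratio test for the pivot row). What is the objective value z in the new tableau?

21

Ratio test on column x1 — row 1: (7/3)/1 = 7/3; row 2: entry -2 ≤ 0; row 3: entry -2 ≤ 0. Minimum is 7/3 at row 1 (x2 leaves); pivot element 1.
Pivot on row 1; the z-row RHS becomes 35/3 − (-4)·(7/3) = 21.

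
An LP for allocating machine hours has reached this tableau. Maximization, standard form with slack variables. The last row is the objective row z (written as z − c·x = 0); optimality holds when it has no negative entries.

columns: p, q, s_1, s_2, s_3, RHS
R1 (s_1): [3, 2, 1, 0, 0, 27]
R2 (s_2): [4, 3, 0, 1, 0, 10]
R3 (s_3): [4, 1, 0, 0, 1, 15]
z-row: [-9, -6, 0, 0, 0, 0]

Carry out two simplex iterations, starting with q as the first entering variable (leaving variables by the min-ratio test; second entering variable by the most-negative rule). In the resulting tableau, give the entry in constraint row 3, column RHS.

Ratio test on column q — row 1: 27/2 = 27/2; row 2: 10/3 = 10/3; row 3: 15/1 = 15. Minimum is 10/3 at row 2 (s_2 leaves); pivot element 3.
Divide row 2 by 3; eliminate column q from the other rows.
Second iteration: most negative z-row entry is -1 in column p, so p enters.
Ratio test on column p — row 1: (61/3)/(1/3) = 61; row 2: (10/3)/(4/3) = 5/2; row 3: (35/3)/(8/3) = 35/8. Minimum is 5/2 at row 2 (q leaves); pivot element 4/3.
Divide row 2 by 4/3; eliminate column p from the other rows.
After both pivots, the entry at constraint row 3, column RHS is 5.

5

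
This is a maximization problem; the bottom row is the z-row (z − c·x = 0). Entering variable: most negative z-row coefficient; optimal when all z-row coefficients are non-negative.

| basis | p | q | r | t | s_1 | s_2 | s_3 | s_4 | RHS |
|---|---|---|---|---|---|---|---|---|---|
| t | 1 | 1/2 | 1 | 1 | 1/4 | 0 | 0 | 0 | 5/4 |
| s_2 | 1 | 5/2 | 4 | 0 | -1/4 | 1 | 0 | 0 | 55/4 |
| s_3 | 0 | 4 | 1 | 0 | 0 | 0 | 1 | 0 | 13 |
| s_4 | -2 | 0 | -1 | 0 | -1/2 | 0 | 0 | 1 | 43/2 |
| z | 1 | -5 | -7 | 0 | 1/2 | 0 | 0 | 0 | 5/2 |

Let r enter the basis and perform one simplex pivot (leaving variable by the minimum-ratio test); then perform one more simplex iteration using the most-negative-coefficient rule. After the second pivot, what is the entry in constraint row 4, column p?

-2

Ratio test on column r — row 1: (5/4)/1 = 5/4; row 2: (55/4)/4 = 55/16; row 3: 13/1 = 13; row 4: entry -1 ≤ 0. Minimum is 5/4 at row 1 (t leaves); pivot element 1.
Divide row 1 by 1; eliminate column r from the other rows.
Second iteration: most negative z-row entry is -3/2 in column q, so q enters.
Ratio test on column q — row 1: (5/4)/(1/2) = 5/2; row 2: (35/4)/(1/2) = 35/2; row 3: (47/4)/(7/2) = 47/14; row 4: (91/4)/(1/2) = 91/2. Minimum is 5/2 at row 1 (r leaves); pivot element 1/2.
Divide row 1 by 1/2; eliminate column q from the other rows.
After both pivots, the entry at constraint row 4, column p is -2.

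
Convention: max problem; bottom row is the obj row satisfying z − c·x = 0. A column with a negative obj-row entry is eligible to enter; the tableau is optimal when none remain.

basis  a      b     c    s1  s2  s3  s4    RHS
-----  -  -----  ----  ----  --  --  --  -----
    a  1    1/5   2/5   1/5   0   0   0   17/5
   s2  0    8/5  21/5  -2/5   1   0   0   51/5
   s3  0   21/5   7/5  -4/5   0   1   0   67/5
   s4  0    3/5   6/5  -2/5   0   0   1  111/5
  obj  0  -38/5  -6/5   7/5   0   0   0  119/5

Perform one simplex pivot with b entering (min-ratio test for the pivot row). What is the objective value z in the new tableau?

Ratio test on column b — row 1: (17/5)/(1/5) = 17; row 2: (51/5)/(8/5) = 51/8; row 3: (67/5)/(21/5) = 67/21; row 4: (111/5)/(3/5) = 37. Minimum is 67/21 at row 3 (s3 leaves); pivot element 21/5.
Pivot on row 3; the obj-row RHS becomes 119/5 − (-38/5)·(67/21) = 1009/21.

1009/21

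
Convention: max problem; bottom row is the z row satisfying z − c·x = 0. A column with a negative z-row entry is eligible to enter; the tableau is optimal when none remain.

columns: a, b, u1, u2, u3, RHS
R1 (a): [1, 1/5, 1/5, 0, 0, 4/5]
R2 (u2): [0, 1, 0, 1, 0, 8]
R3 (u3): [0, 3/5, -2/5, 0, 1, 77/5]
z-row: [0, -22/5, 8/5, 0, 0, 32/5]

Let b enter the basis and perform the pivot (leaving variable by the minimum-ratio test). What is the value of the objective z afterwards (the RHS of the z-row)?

Ratio test on column b — row 1: (4/5)/(1/5) = 4; row 2: 8/1 = 8; row 3: (77/5)/(3/5) = 77/3. Minimum is 4 at row 1 (a leaves); pivot element 1/5.
Pivot on row 1; the z-row RHS becomes 32/5 − (-22/5)·4 = 24.

24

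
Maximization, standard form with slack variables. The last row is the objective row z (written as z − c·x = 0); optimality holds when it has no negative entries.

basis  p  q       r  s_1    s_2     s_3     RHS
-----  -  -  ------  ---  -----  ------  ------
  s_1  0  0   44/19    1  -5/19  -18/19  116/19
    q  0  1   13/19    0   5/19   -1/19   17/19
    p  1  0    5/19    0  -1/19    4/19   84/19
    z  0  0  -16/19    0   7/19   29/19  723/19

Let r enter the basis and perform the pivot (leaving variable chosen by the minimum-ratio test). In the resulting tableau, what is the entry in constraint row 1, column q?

-44/13

Ratio test on column r — row 1: (116/19)/(44/19) = 29/11; row 2: (17/19)/(13/19) = 17/13; row 3: (84/19)/(5/19) = 84/5. Minimum is 17/13 at row 2 (q leaves); pivot element 13/19.
Divide row 2 by 13/19; eliminate column r from the other rows.
Row 1 update in column q: 0 − (44/19)·(19/13) = -44/13.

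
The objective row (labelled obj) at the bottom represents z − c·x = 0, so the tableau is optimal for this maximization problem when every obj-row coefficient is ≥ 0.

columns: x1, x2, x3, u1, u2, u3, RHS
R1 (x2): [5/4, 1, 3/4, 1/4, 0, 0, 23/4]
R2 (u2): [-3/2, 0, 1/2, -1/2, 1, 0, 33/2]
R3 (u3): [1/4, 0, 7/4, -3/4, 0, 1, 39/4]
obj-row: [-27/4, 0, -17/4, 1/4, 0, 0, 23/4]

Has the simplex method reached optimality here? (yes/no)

no

The obj-row has a negative entry -27/4 in column x1, so it is not optimal.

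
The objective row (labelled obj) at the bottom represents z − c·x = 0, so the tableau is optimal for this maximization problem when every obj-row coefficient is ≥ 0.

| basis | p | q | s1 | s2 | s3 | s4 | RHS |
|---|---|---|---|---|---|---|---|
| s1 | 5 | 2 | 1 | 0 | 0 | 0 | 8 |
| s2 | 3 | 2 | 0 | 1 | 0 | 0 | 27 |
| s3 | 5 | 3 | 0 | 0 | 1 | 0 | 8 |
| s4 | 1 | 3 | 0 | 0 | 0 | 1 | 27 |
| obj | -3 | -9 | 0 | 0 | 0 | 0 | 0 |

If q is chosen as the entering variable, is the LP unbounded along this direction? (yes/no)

Column q has positive entries in row(s) 1, 2, 3, 4, so the ratio test bounds it — not unbounded.

no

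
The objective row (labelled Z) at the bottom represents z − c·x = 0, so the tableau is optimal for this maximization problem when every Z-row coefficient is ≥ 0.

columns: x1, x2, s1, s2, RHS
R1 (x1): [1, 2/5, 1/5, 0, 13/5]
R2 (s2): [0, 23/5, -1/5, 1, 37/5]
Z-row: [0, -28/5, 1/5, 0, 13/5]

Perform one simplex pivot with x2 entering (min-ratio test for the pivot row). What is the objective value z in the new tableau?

267/23

Ratio test on column x2 — row 1: (13/5)/(2/5) = 13/2; row 2: (37/5)/(23/5) = 37/23. Minimum is 37/23 at row 2 (s2 leaves); pivot element 23/5.
Pivot on row 2; the Z-row RHS becomes 13/5 − (-28/5)·(37/23) = 267/23.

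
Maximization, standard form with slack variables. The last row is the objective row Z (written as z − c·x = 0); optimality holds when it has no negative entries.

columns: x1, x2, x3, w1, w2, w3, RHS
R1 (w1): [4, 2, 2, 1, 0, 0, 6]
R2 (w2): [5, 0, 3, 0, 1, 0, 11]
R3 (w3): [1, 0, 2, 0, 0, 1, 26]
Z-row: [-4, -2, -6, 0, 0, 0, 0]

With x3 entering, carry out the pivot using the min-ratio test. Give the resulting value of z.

18

Ratio test on column x3 — row 1: 6/2 = 3; row 2: 11/3 = 11/3; row 3: 26/2 = 13. Minimum is 3 at row 1 (w1 leaves); pivot element 2.
Pivot on row 1; the Z-row RHS becomes 0 − (-6)·3 = 18.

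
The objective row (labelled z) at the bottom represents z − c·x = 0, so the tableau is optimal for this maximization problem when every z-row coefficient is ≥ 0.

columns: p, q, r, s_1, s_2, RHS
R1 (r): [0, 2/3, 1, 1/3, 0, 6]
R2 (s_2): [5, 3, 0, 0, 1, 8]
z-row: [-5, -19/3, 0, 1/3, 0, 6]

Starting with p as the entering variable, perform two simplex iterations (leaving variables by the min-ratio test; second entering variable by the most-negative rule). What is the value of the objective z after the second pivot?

Ratio test on column p — row 1: entry 0 ≤ 0; row 2: 8/5 = 8/5. Minimum is 8/5 at row 2 (s_2 leaves); pivot element 5.
Pivot on row 2; the z-row RHS becomes 6 − (-5)·(8/5) = 14.
Next entering variable (most negative z-row entry -10/3): q.
Ratio test on column q — row 1: 6/(2/3) = 9; row 2: (8/5)/(3/5) = 8/3. Minimum is 8/3 at row 2 (p leaves); pivot element 3/5.
After the second pivot the z-row RHS is 14 − (-10/3)·(8/3) = 206/9.

206/9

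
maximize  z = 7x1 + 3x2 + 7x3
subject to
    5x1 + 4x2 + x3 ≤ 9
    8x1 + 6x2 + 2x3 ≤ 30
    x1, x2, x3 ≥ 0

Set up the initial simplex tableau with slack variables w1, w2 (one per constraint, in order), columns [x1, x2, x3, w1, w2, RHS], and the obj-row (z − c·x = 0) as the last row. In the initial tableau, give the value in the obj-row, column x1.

The obj-row carries the negated objective coefficients: the x1 entry is -7.

-7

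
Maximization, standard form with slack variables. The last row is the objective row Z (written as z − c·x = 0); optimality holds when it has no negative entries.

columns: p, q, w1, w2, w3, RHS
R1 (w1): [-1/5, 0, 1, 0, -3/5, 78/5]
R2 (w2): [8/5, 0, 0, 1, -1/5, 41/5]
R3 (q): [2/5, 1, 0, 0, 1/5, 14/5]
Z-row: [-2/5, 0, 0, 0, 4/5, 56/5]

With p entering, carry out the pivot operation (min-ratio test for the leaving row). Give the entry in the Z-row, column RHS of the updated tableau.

53/4

Ratio test on column p — row 1: entry -1/5 ≤ 0; row 2: (41/5)/(8/5) = 41/8; row 3: (14/5)/(2/5) = 7. Minimum is 41/8 at row 2 (w2 leaves); pivot element 8/5.
Divide row 2 by 8/5; eliminate column p from the other rows.
Z-row update in column RHS: 56/5 − (-2/5)·(41/8) = 53/4.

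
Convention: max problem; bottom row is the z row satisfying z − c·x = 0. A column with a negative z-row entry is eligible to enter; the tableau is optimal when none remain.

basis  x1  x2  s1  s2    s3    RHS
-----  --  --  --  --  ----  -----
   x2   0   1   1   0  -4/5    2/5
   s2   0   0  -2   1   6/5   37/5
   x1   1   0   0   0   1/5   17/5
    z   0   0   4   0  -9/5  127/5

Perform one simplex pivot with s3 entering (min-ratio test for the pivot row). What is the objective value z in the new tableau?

73/2

Ratio test on column s3 — row 1: entry -4/5 ≤ 0; row 2: (37/5)/(6/5) = 37/6; row 3: (17/5)/(1/5) = 17. Minimum is 37/6 at row 2 (s2 leaves); pivot element 6/5.
Pivot on row 2; the z-row RHS becomes 127/5 − (-9/5)·(37/6) = 73/2.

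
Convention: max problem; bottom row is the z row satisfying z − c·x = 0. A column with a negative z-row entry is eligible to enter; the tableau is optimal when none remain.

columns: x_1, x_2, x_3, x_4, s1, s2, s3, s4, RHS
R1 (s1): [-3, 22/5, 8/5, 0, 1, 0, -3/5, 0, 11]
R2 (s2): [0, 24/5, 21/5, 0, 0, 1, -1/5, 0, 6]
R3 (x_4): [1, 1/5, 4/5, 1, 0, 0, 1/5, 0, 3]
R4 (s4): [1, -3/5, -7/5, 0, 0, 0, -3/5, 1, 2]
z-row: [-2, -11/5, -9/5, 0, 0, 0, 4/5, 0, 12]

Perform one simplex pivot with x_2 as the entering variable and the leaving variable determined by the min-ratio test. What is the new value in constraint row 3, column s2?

-1/24

Ratio test on column x_2 — row 1: 11/(22/5) = 5/2; row 2: 6/(24/5) = 5/4; row 3: 3/(1/5) = 15; row 4: entry -3/5 ≤ 0. Minimum is 5/4 at row 2 (s2 leaves); pivot element 24/5.
Divide row 2 by 24/5; eliminate column x_2 from the other rows.
Row 3 update in column s2: 0 − (1/5)·(5/24) = -1/24.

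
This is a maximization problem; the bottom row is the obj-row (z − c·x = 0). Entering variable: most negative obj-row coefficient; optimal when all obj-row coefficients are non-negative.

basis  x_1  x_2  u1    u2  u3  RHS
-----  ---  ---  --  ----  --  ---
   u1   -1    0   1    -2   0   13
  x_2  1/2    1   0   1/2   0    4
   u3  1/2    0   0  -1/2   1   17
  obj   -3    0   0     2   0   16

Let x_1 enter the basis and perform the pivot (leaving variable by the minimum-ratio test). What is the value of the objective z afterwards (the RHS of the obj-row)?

Ratio test on column x_1 — row 1: entry -1 ≤ 0; row 2: 4/(1/2) = 8; row 3: 17/(1/2) = 34. Minimum is 8 at row 2 (x_2 leaves); pivot element 1/2.
Pivot on row 2; the obj-row RHS becomes 16 − (-3)·8 = 40.

40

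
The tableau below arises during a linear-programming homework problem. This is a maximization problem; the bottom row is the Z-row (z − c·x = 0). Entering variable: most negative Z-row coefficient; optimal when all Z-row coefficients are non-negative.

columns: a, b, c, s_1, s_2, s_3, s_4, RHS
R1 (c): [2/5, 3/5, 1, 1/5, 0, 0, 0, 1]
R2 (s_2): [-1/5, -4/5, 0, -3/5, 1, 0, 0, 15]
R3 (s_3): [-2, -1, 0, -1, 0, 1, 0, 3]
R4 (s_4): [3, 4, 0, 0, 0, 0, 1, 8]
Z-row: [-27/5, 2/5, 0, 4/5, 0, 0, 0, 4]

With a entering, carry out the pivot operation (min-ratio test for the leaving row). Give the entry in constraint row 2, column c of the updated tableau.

1/2

Ratio test on column a — row 1: 1/(2/5) = 5/2; row 2: entry -1/5 ≤ 0; row 3: entry -2 ≤ 0; row 4: 8/3 = 8/3. Minimum is 5/2 at row 1 (c leaves); pivot element 2/5.
Divide row 1 by 2/5; eliminate column a from the other rows.
Row 2 update in column c: 0 − (-1/5)·(5/2) = 1/2.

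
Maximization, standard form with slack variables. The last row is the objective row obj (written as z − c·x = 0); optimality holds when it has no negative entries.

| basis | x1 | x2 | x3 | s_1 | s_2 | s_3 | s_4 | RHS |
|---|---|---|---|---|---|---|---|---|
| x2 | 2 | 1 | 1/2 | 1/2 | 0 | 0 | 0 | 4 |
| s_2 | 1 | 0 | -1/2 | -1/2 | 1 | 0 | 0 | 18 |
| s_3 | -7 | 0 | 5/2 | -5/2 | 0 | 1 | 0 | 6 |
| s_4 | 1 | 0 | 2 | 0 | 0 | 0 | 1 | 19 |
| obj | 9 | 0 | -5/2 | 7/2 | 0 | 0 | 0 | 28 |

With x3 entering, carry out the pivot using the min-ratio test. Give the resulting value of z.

34

Ratio test on column x3 — row 1: 4/(1/2) = 8; row 2: entry -1/2 ≤ 0; row 3: 6/(5/2) = 12/5; row 4: 19/2 = 19/2. Minimum is 12/5 at row 3 (s_3 leaves); pivot element 5/2.
Pivot on row 3; the obj-row RHS becomes 28 − (-5/2)·(12/5) = 34.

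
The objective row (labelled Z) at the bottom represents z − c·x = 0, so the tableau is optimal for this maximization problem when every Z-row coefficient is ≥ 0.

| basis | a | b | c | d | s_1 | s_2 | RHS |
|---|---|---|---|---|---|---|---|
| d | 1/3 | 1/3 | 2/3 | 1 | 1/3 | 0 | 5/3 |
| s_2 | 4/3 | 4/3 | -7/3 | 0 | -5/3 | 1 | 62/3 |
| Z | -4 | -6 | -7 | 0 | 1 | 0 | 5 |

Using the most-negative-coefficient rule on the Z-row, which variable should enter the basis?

c

Negative Z-row entries: a: -4, b: -6, c: -7.
The most negative is -7 in column c, so c enters.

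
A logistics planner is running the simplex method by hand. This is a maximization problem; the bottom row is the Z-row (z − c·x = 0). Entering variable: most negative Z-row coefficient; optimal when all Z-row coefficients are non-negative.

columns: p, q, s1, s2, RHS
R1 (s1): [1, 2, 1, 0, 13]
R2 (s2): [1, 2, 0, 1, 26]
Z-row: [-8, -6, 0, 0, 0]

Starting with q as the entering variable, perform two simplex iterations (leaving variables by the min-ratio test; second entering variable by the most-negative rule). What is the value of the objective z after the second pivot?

104

Ratio test on column q — row 1: 13/2 = 13/2; row 2: 26/2 = 13. Minimum is 13/2 at row 1 (s1 leaves); pivot element 2.
Pivot on row 1; the Z-row RHS becomes 0 − (-6)·(13/2) = 39.
Next entering variable (most negative Z-row entry -5): p.
Ratio test on column p — row 1: (13/2)/(1/2) = 13; row 2: entry 0 ≤ 0. Minimum is 13 at row 1 (q leaves); pivot element 1/2.
After the second pivot the Z-row RHS is 39 − (-5)·13 = 104.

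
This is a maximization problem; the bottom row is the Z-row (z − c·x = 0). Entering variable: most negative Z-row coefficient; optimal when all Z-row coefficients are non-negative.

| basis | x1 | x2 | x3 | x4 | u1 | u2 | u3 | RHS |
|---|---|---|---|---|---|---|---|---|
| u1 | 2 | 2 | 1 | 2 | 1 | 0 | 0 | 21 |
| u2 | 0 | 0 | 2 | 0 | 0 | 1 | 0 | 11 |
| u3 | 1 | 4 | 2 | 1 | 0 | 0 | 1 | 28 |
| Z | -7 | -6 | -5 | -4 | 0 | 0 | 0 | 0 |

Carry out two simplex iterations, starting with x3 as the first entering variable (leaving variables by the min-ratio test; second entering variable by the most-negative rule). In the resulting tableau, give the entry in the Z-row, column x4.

3

Ratio test on column x3 — row 1: 21/1 = 21; row 2: 11/2 = 11/2; row 3: 28/2 = 14. Minimum is 11/2 at row 2 (u2 leaves); pivot element 2.
Divide row 2 by 2; eliminate column x3 from the other rows.
Second iteration: most negative Z-row entry is -7 in column x1, so x1 enters.
Ratio test on column x1 — row 1: (31/2)/2 = 31/4; row 2: entry 0 ≤ 0; row 3: 17/1 = 17. Minimum is 31/4 at row 1 (u1 leaves); pivot element 2.
Divide row 1 by 2; eliminate column x1 from the other rows.
After both pivots, the entry at the Z-row, column x4 is 3.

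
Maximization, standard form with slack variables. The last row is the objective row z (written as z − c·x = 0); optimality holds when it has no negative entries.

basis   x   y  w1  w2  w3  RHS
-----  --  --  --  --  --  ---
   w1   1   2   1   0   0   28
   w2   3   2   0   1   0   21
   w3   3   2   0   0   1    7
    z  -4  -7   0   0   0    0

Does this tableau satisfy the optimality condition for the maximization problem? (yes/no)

no

The z-row has a negative entry -7 in column y, so it is not optimal.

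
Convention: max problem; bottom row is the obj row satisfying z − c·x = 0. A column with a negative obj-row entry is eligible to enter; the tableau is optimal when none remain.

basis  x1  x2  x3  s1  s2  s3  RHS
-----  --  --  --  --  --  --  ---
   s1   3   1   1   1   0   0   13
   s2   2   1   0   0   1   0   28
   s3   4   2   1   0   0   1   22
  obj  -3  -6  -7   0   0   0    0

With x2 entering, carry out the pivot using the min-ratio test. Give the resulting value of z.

66

Ratio test on column x2 — row 1: 13/1 = 13; row 2: 28/1 = 28; row 3: 22/2 = 11. Minimum is 11 at row 3 (s3 leaves); pivot element 2.
Pivot on row 3; the obj-row RHS becomes 0 − (-6)·11 = 66.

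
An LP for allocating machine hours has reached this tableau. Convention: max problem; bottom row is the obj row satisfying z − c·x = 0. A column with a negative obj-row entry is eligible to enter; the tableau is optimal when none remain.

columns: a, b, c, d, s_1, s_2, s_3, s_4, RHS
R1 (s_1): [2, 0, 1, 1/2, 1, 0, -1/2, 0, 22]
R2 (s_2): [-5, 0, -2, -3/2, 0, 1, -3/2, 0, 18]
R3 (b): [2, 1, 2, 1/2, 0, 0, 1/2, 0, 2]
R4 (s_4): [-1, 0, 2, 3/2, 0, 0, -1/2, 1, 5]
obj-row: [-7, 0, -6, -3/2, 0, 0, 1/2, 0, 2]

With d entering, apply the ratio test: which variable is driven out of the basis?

s_4

Column d entries and ratios — s_1: 22/(1/2) = 44; s_2: -3/2 ≤ 0, skip; b: 2/(1/2) = 4; s_4: 5/(3/2) = 10/3.
Smallest ratio is 10/3 in the row of s_4, so s_4 leaves.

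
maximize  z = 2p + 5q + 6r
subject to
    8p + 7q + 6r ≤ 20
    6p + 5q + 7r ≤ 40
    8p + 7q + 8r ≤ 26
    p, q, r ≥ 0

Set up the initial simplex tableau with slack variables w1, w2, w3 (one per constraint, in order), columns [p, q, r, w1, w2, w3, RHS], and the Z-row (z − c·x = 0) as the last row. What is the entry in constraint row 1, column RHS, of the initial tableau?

20

The RHS of constraint 1 is b_1 = 20.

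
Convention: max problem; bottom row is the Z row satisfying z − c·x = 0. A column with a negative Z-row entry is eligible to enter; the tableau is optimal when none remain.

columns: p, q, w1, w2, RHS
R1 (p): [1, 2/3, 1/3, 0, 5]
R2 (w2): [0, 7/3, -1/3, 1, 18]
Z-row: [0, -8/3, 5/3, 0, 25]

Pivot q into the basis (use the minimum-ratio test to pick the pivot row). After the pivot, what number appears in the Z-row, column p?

4

Ratio test on column q — row 1: 5/(2/3) = 15/2; row 2: 18/(7/3) = 54/7. Minimum is 15/2 at row 1 (p leaves); pivot element 2/3.
Divide row 1 by 2/3; eliminate column q from the other rows.
Z-row update in column p: 0 − (-8/3)·(3/2) = 4.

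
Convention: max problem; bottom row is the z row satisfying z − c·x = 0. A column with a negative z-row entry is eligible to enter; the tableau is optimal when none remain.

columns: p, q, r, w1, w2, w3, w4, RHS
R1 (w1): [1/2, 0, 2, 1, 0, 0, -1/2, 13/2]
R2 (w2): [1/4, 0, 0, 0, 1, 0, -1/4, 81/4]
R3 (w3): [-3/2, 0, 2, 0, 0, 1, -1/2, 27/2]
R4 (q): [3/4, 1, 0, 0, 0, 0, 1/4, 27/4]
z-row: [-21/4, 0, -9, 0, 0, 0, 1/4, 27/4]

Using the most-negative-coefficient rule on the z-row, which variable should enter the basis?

r

Negative z-row entries: p: -21/4, r: -9.
The most negative is -9 in column r, so r enters.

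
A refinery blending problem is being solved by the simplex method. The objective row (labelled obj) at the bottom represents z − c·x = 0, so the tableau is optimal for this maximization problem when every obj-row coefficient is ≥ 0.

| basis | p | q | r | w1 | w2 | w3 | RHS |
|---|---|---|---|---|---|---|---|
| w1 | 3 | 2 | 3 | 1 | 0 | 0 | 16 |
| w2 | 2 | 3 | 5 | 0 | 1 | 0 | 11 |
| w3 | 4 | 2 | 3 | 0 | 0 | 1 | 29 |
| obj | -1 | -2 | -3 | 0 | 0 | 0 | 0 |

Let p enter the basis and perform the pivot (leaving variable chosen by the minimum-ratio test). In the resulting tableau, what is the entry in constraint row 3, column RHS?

23/3

Ratio test on column p — row 1: 16/3 = 16/3; row 2: 11/2 = 11/2; row 3: 29/4 = 29/4. Minimum is 16/3 at row 1 (w1 leaves); pivot element 3.
Divide row 1 by 3; eliminate column p from the other rows.
Row 3 update in column RHS: 29 − 4·(16/3) = 23/3.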